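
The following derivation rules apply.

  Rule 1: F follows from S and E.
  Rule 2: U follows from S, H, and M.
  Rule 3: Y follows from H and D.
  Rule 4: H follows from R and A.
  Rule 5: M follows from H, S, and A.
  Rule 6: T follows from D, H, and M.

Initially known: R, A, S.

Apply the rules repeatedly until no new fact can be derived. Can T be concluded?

No

T would need D, H, and M (Rule 6), but D is never established.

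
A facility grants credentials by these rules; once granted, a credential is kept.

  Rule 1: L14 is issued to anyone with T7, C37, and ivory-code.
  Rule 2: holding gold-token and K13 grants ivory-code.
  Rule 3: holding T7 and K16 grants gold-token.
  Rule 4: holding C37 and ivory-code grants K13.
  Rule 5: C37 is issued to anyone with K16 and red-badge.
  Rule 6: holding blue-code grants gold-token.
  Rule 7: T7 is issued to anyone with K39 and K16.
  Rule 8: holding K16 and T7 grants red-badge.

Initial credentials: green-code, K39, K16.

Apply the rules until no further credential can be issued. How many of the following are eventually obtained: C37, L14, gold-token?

Holding K39 and K16 grants T7 (Rule 7).
Holding K16 and T7 grants red-badge (Rule 8).
Holding T7 and K16 grants gold-token (Rule 3).
Holding K16 and red-badge grants C37 (Rule 5).
C37: reached.
L14 would need T7, C37, and ivory-code (Rule 1), but ivory-code is never granted.
gold-token: reached.
Reached: C37 and gold-token — 2 of the 3.

2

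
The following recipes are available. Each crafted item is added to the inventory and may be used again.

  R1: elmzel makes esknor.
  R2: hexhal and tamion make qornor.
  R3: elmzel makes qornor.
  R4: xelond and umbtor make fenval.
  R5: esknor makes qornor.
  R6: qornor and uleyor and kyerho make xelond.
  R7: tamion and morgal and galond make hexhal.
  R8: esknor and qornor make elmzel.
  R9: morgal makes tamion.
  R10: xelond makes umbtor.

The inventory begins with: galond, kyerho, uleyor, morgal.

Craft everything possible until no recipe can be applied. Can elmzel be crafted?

elmzel would need esknor and qornor (R8), but esknor is never obtained.

No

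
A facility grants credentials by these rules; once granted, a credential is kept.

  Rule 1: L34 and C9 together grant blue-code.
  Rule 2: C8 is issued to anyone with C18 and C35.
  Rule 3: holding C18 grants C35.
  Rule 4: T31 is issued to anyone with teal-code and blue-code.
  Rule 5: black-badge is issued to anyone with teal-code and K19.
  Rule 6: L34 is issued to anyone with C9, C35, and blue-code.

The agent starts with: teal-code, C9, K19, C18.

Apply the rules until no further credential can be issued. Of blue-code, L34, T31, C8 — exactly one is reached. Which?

Holding C18 grants C35 (Rule 3).
Holding C18 and C35 grants C8 (Rule 2).
L34 would need C9, C35, and blue-code (Rule 6), but blue-code is never granted. T31 would need teal-code and blue-code (Rule 4), but blue-code is never granted. blue-code would need L34 and C9 (Rule 1), but L34 is never granted.

C8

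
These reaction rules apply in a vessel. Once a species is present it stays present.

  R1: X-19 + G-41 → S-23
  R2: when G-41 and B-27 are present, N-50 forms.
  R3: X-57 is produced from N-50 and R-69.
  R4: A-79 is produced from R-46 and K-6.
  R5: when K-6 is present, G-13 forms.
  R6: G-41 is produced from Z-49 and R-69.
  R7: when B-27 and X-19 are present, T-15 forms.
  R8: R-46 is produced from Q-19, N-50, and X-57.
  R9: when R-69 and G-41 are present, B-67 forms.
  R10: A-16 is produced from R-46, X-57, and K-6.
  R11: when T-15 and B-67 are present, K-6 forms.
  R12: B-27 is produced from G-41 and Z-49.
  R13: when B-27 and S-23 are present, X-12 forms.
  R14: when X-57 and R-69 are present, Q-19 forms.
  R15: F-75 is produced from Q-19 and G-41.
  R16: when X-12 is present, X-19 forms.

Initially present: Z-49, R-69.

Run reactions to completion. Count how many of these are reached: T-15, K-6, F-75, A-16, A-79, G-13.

Z-49 and R-69 present → G-41 forms (R6).
G-41 and Z-49 present → B-27 forms (R12).
G-41 and B-27 present → N-50 forms (R2).
N-50 and R-69 present → X-57 forms (R3).
X-57 and R-69 present → Q-19 forms (R14).
Q-19 and G-41 present → F-75 forms (R15).
T-15 would need B-27 and X-19 (R7), but X-19 never forms.
K-6 would need T-15 and B-67 (R11), but T-15 never forms.
F-75: reached.
A-16 would need R-46, X-57, and K-6 (R10), but K-6 never forms.
A-79 would need R-46 and K-6 (R4), but K-6 never forms.
G-13 would need K-6 (R5), but K-6 never forms.
Reached: F-75 — 1 of the 6.

1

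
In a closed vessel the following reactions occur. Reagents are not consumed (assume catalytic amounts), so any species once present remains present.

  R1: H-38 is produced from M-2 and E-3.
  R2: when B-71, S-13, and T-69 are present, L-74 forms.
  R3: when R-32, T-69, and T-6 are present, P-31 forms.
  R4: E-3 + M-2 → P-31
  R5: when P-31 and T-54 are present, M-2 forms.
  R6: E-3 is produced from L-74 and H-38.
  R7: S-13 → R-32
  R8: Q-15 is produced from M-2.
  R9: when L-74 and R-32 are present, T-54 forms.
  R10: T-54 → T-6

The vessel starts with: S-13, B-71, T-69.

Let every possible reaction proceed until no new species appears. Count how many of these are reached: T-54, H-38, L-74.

B-71, S-13, and T-69 present → L-74 forms (R2).
S-13 present → R-32 forms (R7).
L-74 and R-32 present → T-54 forms (R9).
T-54: reached.
H-38 would need M-2 and E-3 (R1), but E-3 never forms.
L-74: reached.
Reached: T-54 and L-74 — 2 of the 3.

2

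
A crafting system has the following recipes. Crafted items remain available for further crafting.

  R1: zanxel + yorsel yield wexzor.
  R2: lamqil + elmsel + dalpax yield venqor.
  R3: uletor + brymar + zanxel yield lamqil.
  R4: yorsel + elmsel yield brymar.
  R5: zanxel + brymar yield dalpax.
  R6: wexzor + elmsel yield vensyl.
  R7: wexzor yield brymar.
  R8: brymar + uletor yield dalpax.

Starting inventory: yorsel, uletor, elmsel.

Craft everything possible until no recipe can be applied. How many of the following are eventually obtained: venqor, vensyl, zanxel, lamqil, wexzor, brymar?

1

Using R4, yorsel and elmsel make brymar.
venqor would need lamqil, elmsel, and dalpax (R2), but lamqil is never obtained.
vensyl would need wexzor and elmsel (R6), but wexzor is never obtained.
No rule produces zanxel, and it is not given.
lamqil would need uletor, brymar, and zanxel (R3), but zanxel is never obtained.
wexzor would need zanxel and yorsel (R1), but zanxel is never obtained.
brymar: reached.
Reached: brymar — 1 of the 6.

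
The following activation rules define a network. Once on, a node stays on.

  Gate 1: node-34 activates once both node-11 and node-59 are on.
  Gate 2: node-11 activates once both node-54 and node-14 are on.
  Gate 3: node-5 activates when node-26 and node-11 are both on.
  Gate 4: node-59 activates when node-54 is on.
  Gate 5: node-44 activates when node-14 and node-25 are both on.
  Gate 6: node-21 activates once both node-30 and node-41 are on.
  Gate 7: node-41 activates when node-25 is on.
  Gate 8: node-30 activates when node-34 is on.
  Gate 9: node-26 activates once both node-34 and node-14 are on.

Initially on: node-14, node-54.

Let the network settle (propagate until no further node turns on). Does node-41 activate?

No

node-41 would need node-25 (Gate 7), but node-25 never turns on.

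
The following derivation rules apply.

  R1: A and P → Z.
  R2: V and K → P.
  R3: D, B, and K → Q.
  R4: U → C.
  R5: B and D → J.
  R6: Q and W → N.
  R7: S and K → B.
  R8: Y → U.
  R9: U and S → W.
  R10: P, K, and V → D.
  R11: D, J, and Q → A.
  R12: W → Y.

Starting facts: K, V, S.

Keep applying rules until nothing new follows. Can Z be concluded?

Yes

S and K hold, so B follows (R7).
From V and K, R2 gives P.
From P, K, and V, R10 gives D.
From D, B, and K, R3 gives Q.
B and D hold, so J follows (R5).
From D, J, and Q, R11 gives A.
From A and P, R1 gives Z.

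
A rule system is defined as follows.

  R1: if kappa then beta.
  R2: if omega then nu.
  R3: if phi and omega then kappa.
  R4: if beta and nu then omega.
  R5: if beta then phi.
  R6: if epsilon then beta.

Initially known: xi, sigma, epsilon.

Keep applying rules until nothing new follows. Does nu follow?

No

nu would need omega (R2), but omega is never established.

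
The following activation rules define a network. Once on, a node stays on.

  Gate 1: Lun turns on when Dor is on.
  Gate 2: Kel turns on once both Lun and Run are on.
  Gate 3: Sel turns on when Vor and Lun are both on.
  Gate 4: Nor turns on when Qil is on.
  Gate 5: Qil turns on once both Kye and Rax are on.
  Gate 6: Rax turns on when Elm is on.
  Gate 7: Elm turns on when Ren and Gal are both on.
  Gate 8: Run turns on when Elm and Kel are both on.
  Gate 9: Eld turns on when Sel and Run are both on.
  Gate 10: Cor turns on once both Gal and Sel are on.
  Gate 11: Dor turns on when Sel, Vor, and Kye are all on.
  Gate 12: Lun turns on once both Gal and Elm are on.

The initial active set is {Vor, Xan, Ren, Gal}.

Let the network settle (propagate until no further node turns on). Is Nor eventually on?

Nor would need Qil (Gate 4), but Qil never turns on.

No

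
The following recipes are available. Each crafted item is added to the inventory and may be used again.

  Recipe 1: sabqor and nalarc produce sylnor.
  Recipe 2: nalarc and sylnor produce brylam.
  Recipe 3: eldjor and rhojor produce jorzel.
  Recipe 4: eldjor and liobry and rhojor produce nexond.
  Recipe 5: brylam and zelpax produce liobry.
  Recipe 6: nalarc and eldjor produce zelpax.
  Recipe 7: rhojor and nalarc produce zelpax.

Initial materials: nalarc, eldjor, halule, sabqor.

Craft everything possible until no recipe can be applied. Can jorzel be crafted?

jorzel would need eldjor and rhojor (Recipe 3), but rhojor is never obtained.

No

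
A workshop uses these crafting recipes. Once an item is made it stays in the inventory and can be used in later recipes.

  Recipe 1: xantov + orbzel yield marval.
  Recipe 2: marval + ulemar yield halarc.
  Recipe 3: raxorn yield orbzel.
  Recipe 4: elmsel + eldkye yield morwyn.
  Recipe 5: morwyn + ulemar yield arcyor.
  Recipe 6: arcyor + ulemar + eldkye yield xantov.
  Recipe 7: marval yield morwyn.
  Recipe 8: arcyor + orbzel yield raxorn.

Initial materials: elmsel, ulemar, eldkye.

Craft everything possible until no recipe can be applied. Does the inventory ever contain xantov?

Yes

elmsel + eldkye → morwyn (Recipe 4).
Using Recipe 5, morwyn and ulemar make arcyor.
Using Recipe 6, arcyor, ulemar, and eldkye make xantov.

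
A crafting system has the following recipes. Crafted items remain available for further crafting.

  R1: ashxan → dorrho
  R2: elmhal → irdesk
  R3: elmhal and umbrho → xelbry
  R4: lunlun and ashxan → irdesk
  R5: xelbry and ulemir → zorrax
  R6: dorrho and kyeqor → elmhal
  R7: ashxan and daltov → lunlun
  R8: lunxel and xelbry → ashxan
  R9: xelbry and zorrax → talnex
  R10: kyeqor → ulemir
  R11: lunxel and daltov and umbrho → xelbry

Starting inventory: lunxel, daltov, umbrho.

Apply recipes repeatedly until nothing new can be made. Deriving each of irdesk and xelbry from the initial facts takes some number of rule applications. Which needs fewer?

xelbry

xelbry: lunxel and daltov and umbrho → xelbry (R11). [1 rule application]
irdesk: lunxel and daltov and umbrho → xelbry (R11). Using R8, lunxel and xelbry make ashxan. Using R7, ashxan and daltov make lunlun. Using R4, lunlun and ashxan make irdesk. [4 rule applications]
xelbry needs fewer.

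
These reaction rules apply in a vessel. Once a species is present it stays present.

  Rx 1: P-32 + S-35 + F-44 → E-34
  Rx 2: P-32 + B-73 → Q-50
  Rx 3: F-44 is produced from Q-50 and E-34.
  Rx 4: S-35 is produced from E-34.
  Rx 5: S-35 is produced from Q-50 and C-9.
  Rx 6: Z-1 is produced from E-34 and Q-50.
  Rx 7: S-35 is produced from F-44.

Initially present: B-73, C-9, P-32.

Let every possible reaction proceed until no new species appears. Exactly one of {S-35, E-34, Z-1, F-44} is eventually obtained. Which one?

P-32 and B-73 present → Q-50 forms (Rx 2).
Q-50 and C-9 present → S-35 forms (Rx 5).
E-34 would need P-32, S-35, and F-44 (Rx 1), but F-44 never forms. Z-1 would need E-34 and Q-50 (Rx 6), but E-34 never forms. F-44 would need Q-50 and E-34 (Rx 3), but E-34 never forms.

S-35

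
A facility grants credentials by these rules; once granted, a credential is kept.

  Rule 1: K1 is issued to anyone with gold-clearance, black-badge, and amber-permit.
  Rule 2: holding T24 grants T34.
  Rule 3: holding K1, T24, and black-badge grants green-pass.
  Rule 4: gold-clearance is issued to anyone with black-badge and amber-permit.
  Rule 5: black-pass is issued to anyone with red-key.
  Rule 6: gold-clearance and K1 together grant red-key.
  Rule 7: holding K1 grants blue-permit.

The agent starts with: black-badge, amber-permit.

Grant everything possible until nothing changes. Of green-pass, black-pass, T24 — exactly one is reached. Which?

black-pass

Holding black-badge and amber-permit grants gold-clearance (Rule 4).
Holding gold-clearance, black-badge, and amber-permit grants K1 (Rule 1).
Holding gold-clearance and K1 grants red-key (Rule 6).
Holding red-key grants black-pass (Rule 5).
green-pass would need K1, T24, and black-badge (Rule 3), but T24 is never granted. No rule produces T24, and it is not given.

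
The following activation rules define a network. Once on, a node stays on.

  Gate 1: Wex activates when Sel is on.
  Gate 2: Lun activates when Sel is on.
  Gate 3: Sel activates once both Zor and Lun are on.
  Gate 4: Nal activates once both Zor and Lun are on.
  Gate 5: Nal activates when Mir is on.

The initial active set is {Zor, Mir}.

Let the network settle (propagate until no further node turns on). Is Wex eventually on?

Wex would need Sel (Gate 1), but Sel never turns on.

No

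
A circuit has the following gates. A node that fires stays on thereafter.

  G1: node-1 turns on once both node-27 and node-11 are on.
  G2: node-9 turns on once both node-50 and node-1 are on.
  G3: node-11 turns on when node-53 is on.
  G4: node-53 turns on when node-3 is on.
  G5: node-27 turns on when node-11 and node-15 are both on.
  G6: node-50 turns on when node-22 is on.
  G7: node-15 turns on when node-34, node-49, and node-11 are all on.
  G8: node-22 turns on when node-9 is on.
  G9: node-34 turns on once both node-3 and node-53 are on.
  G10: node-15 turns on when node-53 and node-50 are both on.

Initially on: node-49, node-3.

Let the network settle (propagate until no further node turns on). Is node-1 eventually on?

Yes

node-3 is on, so node-53 turns on (G4).
G9: node-3 and node-53 on → node-34 on.
G3: node-53 on → node-11 on.
G7: node-34, node-49, and node-11 on → node-15 on.
node-11 and node-15 are on, so node-27 turns on (G5).
node-27 and node-11 are on, so node-1 turns on (G1).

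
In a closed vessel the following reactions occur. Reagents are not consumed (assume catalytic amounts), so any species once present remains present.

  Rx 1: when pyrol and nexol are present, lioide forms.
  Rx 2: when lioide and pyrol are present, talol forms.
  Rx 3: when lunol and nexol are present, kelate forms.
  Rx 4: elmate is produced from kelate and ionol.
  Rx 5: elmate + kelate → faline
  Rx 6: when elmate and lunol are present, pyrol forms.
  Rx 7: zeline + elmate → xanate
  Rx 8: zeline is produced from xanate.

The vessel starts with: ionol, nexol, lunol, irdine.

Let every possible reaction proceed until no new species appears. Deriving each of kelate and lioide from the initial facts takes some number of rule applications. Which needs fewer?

kelate

kelate: lunol and nexol present → kelate forms (Rx 3). [1 rule application]
lioide: lunol and nexol present → kelate forms (Rx 3). kelate and ionol present → elmate forms (Rx 4). elmate and lunol present → pyrol forms (Rx 6). pyrol and nexol present → lioide forms (Rx 1). [4 rule applications]
kelate needs fewer.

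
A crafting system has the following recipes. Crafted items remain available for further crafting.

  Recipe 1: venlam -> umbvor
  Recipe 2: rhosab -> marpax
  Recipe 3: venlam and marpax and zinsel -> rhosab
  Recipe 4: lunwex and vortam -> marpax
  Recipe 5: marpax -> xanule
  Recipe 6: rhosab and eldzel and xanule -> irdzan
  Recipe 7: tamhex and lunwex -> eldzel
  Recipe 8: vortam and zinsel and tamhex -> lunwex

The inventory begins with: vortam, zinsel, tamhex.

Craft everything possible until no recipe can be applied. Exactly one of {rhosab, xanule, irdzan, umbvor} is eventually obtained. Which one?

Using Recipe 8, vortam, zinsel, and tamhex make lunwex.
Using Recipe 4, lunwex and vortam make marpax.
marpax -> xanule (Recipe 5).
rhosab would need venlam, marpax, and zinsel (Recipe 3), but venlam is never obtained. umbvor would need venlam (Recipe 1), but venlam is never obtained. irdzan would need rhosab, eldzel, and xanule (Recipe 6), but rhosab is never obtained.

xanule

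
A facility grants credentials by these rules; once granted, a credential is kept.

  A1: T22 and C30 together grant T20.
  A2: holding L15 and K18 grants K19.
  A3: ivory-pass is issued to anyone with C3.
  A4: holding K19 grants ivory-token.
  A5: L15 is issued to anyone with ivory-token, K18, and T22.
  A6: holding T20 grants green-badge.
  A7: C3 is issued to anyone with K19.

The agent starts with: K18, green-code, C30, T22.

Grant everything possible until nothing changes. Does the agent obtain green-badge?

Yes

Holding T22 and C30 grants T20 (A1).
Holding T20 grants green-badge (A6).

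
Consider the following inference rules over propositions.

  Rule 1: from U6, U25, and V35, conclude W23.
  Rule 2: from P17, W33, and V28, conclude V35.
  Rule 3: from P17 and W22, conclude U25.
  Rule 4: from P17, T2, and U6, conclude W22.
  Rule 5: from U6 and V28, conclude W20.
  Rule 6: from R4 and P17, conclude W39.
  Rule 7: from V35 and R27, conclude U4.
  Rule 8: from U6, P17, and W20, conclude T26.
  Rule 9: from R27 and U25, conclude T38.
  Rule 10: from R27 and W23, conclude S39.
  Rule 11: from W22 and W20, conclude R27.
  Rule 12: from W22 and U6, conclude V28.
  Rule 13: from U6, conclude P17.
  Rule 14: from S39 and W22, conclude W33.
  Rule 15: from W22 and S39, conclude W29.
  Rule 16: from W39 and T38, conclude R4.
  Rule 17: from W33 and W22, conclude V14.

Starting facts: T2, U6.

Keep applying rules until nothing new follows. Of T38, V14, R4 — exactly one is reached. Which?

T38

From U6, Rule 13 gives P17.
P17, T2, and U6 hold, so W22 follows (Rule 4).
From P17 and W22, Rule 3 gives U25.
From W22 and U6, Rule 12 gives V28.
U6 and V28 hold, so W20 follows (Rule 5).
W22 and W20 hold, so R27 follows (Rule 11).
From R27 and U25, Rule 9 gives T38.
R4 would need W39 and T38 (Rule 16), but W39 is never established. V14 would need W33 and W22 (Rule 17), but W33 is never established.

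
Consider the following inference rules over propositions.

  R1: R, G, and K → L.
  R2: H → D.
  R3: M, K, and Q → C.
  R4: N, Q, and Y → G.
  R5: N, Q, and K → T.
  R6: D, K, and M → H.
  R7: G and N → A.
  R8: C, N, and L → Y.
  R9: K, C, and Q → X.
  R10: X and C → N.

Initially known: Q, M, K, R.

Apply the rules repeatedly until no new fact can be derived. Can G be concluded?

G would need N, Q, and Y (R4), but Y is never established.

No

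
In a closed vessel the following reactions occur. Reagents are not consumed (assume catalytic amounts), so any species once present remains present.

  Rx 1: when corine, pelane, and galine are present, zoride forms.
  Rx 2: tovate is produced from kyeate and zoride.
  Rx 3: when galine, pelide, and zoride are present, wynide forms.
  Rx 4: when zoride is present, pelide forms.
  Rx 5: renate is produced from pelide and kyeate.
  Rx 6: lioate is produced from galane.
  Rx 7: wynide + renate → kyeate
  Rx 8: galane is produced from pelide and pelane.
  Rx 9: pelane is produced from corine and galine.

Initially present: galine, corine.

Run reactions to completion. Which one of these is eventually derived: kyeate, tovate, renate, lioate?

corine and galine present → pelane forms (Rx 9).
corine, pelane, and galine present → zoride forms (Rx 1).
zoride present → pelide forms (Rx 4).
pelide and pelane present → galane forms (Rx 8).
galane present → lioate forms (Rx 6).
kyeate would need wynide and renate (Rx 7), but renate never forms. tovate would need kyeate and zoride (Rx 2), but kyeate never forms. renate would need pelide and kyeate (Rx 5), but kyeate never forms.

lioate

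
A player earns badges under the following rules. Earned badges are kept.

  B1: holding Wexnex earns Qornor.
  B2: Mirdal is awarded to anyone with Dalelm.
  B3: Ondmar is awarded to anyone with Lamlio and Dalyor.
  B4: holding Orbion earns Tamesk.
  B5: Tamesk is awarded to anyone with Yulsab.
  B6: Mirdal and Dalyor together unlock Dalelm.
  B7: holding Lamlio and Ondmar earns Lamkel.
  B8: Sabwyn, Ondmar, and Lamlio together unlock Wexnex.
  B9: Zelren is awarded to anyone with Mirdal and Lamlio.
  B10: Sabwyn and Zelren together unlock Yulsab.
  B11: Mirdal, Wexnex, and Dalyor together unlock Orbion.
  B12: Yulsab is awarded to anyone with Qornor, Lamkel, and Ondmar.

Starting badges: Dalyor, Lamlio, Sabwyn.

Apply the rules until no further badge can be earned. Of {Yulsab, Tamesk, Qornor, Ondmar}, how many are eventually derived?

4

With Lamlio and Dalyor, Ondmar is earned (B3).
With Lamlio and Ondmar, Lamkel is earned (B7).
With Sabwyn, Ondmar, and Lamlio, Wexnex is earned (B8).
With Wexnex, Qornor is earned (B1).
With Qornor, Lamkel, and Ondmar, Yulsab is earned (B12).
With Yulsab, Tamesk is earned (B5).
Yulsab: reached.
Tamesk: reached.
Qornor: reached.
Ondmar: reached.
All 4 are reached.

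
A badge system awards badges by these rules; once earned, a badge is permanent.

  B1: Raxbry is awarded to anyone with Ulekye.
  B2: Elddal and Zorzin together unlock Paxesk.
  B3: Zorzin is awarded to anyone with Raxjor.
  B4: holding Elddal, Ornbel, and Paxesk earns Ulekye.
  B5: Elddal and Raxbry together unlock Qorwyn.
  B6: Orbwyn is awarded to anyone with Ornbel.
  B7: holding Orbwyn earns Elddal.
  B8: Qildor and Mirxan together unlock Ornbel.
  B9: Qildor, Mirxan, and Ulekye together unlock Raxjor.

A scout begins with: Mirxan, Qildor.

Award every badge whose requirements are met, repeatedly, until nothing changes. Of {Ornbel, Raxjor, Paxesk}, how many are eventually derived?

With Qildor and Mirxan, Ornbel is earned (B8).
Ornbel: reached.
Raxjor would need Qildor, Mirxan, and Ulekye (B9), but Ulekye is never earned.
Paxesk would need Elddal and Zorzin (B2), but Zorzin is never earned.
Reached: Ornbel — 1 of the 3.

1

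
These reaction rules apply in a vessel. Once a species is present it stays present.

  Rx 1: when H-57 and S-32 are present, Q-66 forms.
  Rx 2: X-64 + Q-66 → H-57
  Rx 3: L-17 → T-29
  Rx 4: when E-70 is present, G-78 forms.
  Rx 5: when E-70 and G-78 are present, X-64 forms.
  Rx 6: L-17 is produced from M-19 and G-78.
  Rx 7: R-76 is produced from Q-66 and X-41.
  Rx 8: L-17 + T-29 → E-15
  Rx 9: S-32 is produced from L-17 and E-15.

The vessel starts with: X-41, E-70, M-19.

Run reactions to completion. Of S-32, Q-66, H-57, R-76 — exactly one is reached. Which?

S-32

E-70 present → G-78 forms (Rx 4).
M-19 and G-78 present → L-17 forms (Rx 6).
L-17 present → T-29 forms (Rx 3).
L-17 and T-29 present → E-15 forms (Rx 8).
L-17 and E-15 present → S-32 forms (Rx 9).
R-76 would need Q-66 and X-41 (Rx 7), but Q-66 never forms. H-57 would need X-64 and Q-66 (Rx 2), but Q-66 never forms. Q-66 would need H-57 and S-32 (Rx 1), but H-57 never forms.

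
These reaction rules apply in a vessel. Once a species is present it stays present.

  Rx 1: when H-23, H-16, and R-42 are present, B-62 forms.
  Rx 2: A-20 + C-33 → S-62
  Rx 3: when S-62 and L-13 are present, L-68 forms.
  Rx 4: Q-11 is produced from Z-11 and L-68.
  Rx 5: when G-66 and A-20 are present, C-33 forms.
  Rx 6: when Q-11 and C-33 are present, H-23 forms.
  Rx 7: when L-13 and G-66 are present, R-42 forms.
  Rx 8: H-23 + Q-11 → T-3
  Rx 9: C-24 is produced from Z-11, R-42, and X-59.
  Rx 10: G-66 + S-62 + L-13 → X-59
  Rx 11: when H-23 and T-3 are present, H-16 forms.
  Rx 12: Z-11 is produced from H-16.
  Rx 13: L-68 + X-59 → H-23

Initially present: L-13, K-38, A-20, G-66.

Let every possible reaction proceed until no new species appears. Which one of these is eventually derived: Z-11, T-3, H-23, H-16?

G-66 and A-20 present → C-33 forms (Rx 5).
A-20 and C-33 present → S-62 forms (Rx 2).
G-66, S-62, and L-13 present → X-59 forms (Rx 10).
S-62 and L-13 present → L-68 forms (Rx 3).
L-68 and X-59 present → H-23 forms (Rx 13).
T-3 would need H-23 and Q-11 (Rx 8), but Q-11 never forms. Z-11 would need H-16 (Rx 12), but H-16 never forms. H-16 would need H-23 and T-3 (Rx 11), but T-3 never forms.

H-23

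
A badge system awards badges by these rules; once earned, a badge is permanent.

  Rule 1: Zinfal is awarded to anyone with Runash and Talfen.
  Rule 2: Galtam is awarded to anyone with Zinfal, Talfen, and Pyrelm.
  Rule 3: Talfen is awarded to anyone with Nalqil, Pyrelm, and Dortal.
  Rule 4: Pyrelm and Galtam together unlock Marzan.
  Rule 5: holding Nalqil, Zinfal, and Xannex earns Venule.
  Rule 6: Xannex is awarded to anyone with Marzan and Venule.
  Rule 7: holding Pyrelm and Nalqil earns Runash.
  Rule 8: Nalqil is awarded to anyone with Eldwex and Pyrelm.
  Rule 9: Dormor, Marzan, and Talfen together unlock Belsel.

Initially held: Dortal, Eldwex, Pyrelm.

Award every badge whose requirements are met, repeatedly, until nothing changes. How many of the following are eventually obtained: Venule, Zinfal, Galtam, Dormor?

With Eldwex and Pyrelm, Nalqil is earned (Rule 8).
With Pyrelm and Nalqil, Runash is earned (Rule 7).
With Nalqil, Pyrelm, and Dortal, Talfen is earned (Rule 3).
With Runash and Talfen, Zinfal is earned (Rule 1).
With Zinfal, Talfen, and Pyrelm, Galtam is earned (Rule 2).
Venule would need Nalqil, Zinfal, and Xannex (Rule 5), but Xannex is never earned.
Zinfal: reached.
Galtam: reached.
No rule produces Dormor, and it is not given.
Reached: Zinfal and Galtam — 2 of the 4.

2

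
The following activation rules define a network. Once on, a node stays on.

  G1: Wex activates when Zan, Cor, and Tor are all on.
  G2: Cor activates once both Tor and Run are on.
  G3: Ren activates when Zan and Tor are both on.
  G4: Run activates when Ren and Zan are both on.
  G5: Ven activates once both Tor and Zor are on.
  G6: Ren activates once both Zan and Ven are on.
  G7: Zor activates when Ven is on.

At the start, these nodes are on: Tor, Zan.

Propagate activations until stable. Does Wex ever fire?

Yes

Zan and Tor are on, so Ren activates (G3).
Ren and Zan are on, so Run activates (G4).
Tor and Run are on, so Cor activates (G2).
Zan, Cor, and Tor are on, so Wex activates (G1).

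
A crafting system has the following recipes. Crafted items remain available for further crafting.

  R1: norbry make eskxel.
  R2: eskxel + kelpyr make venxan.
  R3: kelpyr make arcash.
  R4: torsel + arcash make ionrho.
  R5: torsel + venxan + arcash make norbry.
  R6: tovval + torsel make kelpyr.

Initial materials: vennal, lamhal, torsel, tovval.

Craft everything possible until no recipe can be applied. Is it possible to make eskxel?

eskxel would need norbry (R1), but norbry is never obtained.

No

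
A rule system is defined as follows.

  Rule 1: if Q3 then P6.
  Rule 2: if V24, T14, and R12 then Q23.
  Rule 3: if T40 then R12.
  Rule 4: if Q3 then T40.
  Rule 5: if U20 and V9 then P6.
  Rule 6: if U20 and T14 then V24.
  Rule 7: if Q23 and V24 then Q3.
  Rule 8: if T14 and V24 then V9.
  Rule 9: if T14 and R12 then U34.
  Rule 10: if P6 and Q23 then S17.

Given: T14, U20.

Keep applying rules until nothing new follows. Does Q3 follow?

No

Q3 would need Q23 and V24 (Rule 7), but Q23 is never established.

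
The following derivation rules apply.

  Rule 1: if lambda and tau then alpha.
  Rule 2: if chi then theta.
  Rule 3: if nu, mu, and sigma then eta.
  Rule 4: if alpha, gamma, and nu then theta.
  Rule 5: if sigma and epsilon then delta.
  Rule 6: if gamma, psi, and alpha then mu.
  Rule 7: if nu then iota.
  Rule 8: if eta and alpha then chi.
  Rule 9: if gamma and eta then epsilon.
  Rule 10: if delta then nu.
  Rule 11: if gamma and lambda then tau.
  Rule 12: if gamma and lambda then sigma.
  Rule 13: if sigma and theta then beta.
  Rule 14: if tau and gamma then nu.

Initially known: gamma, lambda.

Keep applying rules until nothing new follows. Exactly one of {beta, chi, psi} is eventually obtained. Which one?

gamma and lambda hold, so tau follows (Rule 11).
gamma and lambda hold, so sigma follows (Rule 12).
lambda and tau hold, so alpha follows (Rule 1).
tau and gamma hold, so nu follows (Rule 14).
From alpha, gamma, and nu, Rule 4 gives theta.
sigma and theta hold, so beta follows (Rule 13).
No rule produces psi, and it is not given. chi would need eta and alpha (Rule 8), but eta is never established.

beta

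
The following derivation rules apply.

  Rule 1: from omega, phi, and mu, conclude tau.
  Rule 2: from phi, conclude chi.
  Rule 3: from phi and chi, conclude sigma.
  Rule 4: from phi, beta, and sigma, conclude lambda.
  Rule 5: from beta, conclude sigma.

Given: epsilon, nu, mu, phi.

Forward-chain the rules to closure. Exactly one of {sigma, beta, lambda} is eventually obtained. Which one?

sigma

From phi, Rule 2 gives chi.
phi and chi hold, so sigma follows (Rule 3).
lambda would need phi, beta, and sigma (Rule 4), but beta is never established. No rule produces beta, and it is not given.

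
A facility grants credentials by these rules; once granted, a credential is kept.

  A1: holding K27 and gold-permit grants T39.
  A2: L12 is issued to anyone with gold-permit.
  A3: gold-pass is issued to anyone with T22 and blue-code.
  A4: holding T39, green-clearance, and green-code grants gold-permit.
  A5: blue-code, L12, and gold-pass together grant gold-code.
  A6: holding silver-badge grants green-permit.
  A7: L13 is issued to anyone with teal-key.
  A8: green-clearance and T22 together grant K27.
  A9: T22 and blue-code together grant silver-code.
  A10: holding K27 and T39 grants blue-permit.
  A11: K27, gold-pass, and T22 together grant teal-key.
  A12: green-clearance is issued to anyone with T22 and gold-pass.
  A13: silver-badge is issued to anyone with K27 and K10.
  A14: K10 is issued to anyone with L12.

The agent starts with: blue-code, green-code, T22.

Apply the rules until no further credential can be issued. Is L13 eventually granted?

Yes

Holding T22 and blue-code grants gold-pass (A3).
Holding T22 and gold-pass grants green-clearance (A12).
Holding green-clearance and T22 grants K27 (A8).
Holding K27, gold-pass, and T22 grants teal-key (A11).
Holding teal-key grants L13 (A7).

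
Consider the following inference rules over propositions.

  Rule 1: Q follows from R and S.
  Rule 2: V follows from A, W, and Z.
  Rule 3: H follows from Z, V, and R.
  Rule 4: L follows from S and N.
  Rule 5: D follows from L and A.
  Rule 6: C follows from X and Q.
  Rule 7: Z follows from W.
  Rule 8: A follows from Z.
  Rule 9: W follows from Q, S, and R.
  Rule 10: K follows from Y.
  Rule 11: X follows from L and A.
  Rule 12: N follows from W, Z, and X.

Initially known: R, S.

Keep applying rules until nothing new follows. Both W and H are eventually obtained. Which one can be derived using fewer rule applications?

W: From R and S, Rule 1 gives Q. Q, S, and R hold, so W follows (Rule 9). [2 rule applications]
H: From R and S, Rule 1 gives Q. From Q, S, and R, Rule 9 gives W. W holds, so Z follows (Rule 7). Z holds, so A follows (Rule 8). A, W, and Z hold, so V follows (Rule 2). From Z, V, and R, Rule 3 gives H. [6 rule applications]
W needs fewer.

W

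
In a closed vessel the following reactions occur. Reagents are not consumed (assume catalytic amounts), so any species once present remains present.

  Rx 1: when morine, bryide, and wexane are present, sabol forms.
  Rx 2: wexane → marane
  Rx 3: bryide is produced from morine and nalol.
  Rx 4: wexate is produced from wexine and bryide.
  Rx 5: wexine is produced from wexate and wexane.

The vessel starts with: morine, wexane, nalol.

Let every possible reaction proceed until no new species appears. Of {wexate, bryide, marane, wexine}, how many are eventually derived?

2

wexane present → marane forms (Rx 2).
morine and nalol present → bryide forms (Rx 3).
wexate would need wexine and bryide (Rx 4), but wexine never forms.
bryide: reached.
marane: reached.
wexine would need wexate and wexane (Rx 5), but wexate never forms.
Reached: bryide and marane — 2 of the 4.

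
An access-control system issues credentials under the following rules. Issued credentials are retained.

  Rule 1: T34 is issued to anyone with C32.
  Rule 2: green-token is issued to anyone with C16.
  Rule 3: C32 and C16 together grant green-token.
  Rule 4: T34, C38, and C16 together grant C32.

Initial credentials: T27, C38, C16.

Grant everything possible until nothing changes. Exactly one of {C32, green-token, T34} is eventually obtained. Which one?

Holding C16 grants green-token (Rule 2).
C32 would need T34, C38, and C16 (Rule 4), but T34 is never granted. T34 would need C32 (Rule 1), but C32 is never granted.

green-token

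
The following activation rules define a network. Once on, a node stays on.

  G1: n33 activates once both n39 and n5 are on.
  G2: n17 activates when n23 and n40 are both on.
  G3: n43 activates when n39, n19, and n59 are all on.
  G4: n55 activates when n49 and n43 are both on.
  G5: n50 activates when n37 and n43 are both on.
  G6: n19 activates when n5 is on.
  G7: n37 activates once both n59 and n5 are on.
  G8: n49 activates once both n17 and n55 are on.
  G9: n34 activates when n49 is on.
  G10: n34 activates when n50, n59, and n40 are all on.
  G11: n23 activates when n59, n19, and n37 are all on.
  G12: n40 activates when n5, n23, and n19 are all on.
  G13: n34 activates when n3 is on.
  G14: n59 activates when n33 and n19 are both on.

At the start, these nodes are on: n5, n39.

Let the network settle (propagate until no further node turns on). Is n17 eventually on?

n5 is on, so n19 activates (G6).
G1: n39 and n5 on → n33 on.
G14: n33 and n19 on → n59 on.
G7: n59 and n5 on → n37 on.
G11: n59, n19, and n37 on → n23 on.
G12: n5, n23, and n19 on → n40 on.
G2: n23 and n40 on → n17 on.

Yes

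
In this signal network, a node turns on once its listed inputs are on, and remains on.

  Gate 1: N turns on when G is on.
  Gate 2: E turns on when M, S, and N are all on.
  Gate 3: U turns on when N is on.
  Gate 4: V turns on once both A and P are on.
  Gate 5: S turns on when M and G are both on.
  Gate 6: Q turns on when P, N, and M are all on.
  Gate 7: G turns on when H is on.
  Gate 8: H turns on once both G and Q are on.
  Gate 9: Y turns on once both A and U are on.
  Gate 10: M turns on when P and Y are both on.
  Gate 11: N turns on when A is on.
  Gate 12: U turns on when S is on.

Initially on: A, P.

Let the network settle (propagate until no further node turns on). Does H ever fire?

No

H would need G and Q (Gate 8), but G never turns on.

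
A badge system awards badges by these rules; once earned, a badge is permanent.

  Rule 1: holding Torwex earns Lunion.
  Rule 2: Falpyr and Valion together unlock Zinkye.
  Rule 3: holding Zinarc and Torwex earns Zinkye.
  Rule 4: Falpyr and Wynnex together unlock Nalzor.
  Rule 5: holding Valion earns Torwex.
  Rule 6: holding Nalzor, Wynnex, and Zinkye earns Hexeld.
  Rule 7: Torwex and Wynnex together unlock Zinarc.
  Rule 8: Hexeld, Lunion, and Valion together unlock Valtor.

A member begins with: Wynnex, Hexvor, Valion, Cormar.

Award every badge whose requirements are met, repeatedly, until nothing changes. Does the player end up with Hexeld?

No

Hexeld would need Nalzor, Wynnex, and Zinkye (Rule 6), but Nalzor is never earned.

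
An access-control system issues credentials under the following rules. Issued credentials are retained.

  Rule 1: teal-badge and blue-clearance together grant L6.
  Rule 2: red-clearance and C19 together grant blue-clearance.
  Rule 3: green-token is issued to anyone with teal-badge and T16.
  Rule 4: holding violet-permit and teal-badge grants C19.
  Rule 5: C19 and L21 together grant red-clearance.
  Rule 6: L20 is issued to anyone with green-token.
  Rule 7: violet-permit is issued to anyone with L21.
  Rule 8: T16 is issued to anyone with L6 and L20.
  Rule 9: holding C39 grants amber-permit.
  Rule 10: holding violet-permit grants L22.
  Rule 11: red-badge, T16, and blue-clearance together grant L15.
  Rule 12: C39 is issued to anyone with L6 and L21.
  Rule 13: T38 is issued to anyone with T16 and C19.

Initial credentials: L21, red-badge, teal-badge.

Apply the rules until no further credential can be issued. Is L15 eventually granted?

No

L15 would need red-badge, T16, and blue-clearance (Rule 11), but T16 is never granted.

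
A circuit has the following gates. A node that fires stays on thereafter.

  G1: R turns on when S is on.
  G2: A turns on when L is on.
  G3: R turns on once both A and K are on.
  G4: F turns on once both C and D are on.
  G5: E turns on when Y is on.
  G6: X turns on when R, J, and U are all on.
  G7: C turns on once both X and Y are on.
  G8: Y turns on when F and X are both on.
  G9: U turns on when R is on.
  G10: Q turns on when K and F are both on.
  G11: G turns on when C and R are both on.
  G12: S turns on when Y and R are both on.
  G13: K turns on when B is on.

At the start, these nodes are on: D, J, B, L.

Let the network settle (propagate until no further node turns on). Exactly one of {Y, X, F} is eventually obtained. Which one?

L is on, so A turns on (G2).
G13: B on → K on.
G3: A and K on → R on.
R is on, so U turns on (G9).
R, J, and U are on, so X turns on (G6).
F would need C and D (G4), but C never turns on. Y would need F and X (G8), but F never turns on.

X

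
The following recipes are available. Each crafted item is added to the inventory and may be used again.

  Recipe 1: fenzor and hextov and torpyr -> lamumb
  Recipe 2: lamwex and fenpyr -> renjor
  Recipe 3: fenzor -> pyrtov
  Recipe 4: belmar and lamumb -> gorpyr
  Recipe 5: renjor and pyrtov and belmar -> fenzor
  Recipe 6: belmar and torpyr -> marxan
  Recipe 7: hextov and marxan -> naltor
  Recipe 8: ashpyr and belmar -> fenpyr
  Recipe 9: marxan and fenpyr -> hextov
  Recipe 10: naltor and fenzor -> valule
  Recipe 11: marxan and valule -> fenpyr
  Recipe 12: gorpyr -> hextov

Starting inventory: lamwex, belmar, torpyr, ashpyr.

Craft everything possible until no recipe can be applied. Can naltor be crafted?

Using Recipe 8, ashpyr and belmar make fenpyr.
belmar and torpyr -> marxan (Recipe 6).
Using Recipe 9, marxan and fenpyr make hextov.
Using Recipe 7, hextov and marxan make naltor.

Yes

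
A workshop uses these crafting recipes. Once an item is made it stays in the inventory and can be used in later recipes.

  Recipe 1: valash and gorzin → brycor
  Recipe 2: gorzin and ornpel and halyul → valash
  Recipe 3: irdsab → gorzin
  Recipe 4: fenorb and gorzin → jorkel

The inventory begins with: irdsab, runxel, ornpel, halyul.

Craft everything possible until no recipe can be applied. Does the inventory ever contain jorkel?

No

jorkel would need fenorb and gorzin (Recipe 4), but fenorb is never obtained.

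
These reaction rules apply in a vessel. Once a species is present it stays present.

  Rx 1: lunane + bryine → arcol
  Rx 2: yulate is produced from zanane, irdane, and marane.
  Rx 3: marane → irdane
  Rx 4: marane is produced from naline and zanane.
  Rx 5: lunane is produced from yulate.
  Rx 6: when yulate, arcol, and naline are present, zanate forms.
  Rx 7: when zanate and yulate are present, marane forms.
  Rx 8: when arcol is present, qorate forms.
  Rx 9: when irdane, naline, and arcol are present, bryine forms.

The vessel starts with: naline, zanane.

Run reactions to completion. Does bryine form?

No

bryine would need irdane, naline, and arcol (Rx 9), but arcol never forms.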